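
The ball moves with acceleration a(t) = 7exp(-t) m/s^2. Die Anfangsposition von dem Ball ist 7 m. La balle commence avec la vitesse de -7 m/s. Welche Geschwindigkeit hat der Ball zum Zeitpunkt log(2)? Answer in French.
En partant de l'accélération a(t) = 7·exp(-t), nous prenons 1 primitive. En prenant ∫a(t)dt et en appliquant v(0) = -7, nous trouvons v(t) = -7·exp(-t). De l'équation de la vitesse v(t) = -7·exp(-t), nous substituons t = log(2) pour obtenir v = -7/2.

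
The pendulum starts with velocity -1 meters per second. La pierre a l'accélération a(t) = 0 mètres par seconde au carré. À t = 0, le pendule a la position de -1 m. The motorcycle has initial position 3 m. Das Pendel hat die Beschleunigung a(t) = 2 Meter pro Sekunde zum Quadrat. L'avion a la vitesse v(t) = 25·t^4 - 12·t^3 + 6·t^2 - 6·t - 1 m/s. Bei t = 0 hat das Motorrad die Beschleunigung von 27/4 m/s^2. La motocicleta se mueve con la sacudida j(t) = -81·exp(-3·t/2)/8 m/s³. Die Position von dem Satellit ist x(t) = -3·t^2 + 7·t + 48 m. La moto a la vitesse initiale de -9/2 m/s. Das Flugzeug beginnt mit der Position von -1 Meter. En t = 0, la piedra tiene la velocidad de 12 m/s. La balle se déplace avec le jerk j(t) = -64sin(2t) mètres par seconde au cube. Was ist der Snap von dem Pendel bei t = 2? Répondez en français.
En partant de l'accélération a(t) = 2, nous prenons 2 dérivées. En prenant d/dt de a(t), nous trouvons j(t) = 0. En dérivant le jerk, nous obtenons le snap: s(t) = 0. En utilisant s(t) = 0 et en substituant t = 2, nous trouvons s = 0.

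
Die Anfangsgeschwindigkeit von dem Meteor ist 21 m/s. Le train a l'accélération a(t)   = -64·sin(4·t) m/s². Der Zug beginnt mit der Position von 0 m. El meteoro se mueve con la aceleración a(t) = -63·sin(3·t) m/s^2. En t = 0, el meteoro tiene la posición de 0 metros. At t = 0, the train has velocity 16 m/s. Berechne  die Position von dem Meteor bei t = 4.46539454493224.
Ausgehend von der Beschleunigung a(t) = -63·sin(3·t), nehmen wir 2 Stammfunktionen. Das Integral von der Beschleunigung ist die Geschwindigkeit. Mit v(0) = 21 erhalten wir v(t) = 21·cos(3·t). Durch Integration von der Geschwindigkeit und Verwendung der Anfangsbedingung x(0) = 0, erhalten wir x(t) = 7·sin(3·t). Wir haben die Position x(t) = 7·sin(3·t). Durch Einsetzen von t = 4.46539454493224: x(4.46539454493224) = 5.16463619165780.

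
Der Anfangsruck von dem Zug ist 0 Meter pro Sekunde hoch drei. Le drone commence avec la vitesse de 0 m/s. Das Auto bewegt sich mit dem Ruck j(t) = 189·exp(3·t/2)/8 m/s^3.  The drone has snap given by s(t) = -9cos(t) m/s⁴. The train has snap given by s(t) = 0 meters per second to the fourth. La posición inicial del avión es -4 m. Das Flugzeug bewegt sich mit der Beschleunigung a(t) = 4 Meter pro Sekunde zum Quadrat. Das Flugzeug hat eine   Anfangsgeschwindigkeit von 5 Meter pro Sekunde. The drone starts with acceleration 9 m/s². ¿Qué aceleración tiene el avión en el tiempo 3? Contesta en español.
Usando a(t) = 4 y sustituyendo t = 3, encontramos a = 4.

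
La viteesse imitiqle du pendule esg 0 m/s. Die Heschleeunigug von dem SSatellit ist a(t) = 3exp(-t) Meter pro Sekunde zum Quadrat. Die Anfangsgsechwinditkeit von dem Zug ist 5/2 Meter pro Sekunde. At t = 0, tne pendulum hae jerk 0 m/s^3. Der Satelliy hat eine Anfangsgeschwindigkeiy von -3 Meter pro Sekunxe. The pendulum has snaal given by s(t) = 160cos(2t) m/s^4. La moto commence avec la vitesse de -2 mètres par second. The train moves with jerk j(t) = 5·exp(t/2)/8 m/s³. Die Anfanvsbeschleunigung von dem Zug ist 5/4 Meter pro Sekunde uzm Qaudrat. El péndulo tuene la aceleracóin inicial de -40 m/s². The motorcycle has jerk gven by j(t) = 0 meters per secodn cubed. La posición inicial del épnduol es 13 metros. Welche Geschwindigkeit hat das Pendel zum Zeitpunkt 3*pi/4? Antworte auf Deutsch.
Wir müssen das Integral unserer Gleichung für den Snap s(t) = 160·cos(2·t) 3-mal finden. Das Integral von dem Snap, mit j(0) = 0, ergibt den Ruck: j(t) = 80·sin(2·t). Mit ∫j(t)dt und Anwendung von a(0) = -40, finden wir a(t) = -40·cos(2·t). Mit ∫a(t)dt und Anwendung von v(0) = 0, finden wir v(t) = -20·sin(2·t). Wir haben die Geschwindigkeit v(t) = -20·sin(2·t). Durch Einsetzen von t = 3*pi/4: v(3*pi/4) = 20.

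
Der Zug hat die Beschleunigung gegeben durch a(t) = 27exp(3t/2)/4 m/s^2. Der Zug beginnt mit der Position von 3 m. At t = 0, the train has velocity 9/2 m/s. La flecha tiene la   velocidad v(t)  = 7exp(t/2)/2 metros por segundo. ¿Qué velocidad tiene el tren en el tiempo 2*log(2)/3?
Debemos encontrar la integral de nuestra ecuación de la aceleración a(t) = 27·exp(3·t/2)/4 1 vez. Integrando la aceleración y usando la condición inicial v(0) = 9/2, obtenemos v(t) = 9·exp(3·t/2)/2. Usando v(t) = 9·exp(3·t/2)/2 y sustituyendo t = 2*log(2)/3, encontramos v = 9.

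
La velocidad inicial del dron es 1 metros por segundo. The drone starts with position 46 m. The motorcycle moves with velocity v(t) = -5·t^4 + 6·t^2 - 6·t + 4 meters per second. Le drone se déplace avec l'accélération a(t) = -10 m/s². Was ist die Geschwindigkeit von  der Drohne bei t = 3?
Wir müssen unsere Gleichung für die Beschleunigung a(t) = -10 1-mal integrieren. Die Stammfunktion von der Beschleunigung, mit v(0) = 1, ergibt die Geschwindigkeit: v(t) = 1 - 10·t. Wir haben die Geschwindigkeit v(t) = 1 - 10·t. Durch Einsetzen von t = 3: v(3) = -29.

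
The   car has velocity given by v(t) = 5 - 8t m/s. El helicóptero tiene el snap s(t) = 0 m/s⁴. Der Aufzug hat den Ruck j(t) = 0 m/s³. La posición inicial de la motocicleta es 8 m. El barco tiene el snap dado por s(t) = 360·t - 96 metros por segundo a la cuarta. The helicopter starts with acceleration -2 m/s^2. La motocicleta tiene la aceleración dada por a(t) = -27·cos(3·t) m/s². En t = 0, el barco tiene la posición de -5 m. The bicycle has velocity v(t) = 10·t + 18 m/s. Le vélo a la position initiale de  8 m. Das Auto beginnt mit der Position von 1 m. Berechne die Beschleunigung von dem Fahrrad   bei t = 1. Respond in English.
To solve this, we need to take 1 derivative of our velocity equation v(t) = 10·t + 18. Taking d/dt of v(t), we find a(t) = 10. We have acceleration a(t) = 10. Substituting t = 1: a(1) = 10.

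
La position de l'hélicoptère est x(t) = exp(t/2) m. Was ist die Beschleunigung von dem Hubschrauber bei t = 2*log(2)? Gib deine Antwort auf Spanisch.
Debemos derivar nuestra ecuación de la posición x(t) = exp(t/2) 2 veces. La derivada de la posición da la velocidad: v(t) = exp(t/2)/2. La derivada de la velocidad da la aceleración: a(t) = exp(t/2)/4. Tenemos la aceleración a(t) = exp(t/2)/4. Sustituyendo t = 2*log(2): a(2*log(2)) = 1/2.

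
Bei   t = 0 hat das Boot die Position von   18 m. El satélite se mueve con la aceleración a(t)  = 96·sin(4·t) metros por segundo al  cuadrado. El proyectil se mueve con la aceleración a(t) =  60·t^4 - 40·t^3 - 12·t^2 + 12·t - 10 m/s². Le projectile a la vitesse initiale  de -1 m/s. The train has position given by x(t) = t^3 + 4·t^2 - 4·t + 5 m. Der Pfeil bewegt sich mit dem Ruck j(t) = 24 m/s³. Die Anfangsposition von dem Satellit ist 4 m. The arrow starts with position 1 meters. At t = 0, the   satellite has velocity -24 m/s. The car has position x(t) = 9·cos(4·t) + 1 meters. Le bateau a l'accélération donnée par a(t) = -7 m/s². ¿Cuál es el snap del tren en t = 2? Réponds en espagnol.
Para resolver esto, necesitamos tomar 4 derivadas de nuestra ecuación de la posición x(t) = t^3 + 4·t^2 - 4·t + 5. La derivada de la posición da la velocidad: v(t) = 3·t^2 + 8·t - 4. Tomando d/dt de v(t), encontramos a(t) = 6·t + 8. Derivando la aceleración, obtenemos la sacudida: j(t) = 6. La derivada de la sacudida da el snap: s(t) = 0. Tenemos el snap s(t) = 0. Sustituyendo t = 2: s(2) = 0.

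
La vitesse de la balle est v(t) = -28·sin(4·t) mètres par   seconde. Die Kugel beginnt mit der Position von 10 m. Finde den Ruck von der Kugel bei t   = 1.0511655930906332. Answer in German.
Ausgehend von der Geschwindigkeit v(t) = -28·sin(4·t), nehmen wir 2 Ableitungen. Die Ableitung von der Geschwindigkeit ergibt die Beschleunigung: a(t) = -112·cos(4·t). Durch Ableiten von der Beschleunigung erhalten wir den Ruck: j(t) = 448·sin(4·t). Aus der Gleichung für den Ruck j(t) = 448·sin(4·t), setzen wir t = 1.0511655930906332 ein und erhalten j = -391.485727189766.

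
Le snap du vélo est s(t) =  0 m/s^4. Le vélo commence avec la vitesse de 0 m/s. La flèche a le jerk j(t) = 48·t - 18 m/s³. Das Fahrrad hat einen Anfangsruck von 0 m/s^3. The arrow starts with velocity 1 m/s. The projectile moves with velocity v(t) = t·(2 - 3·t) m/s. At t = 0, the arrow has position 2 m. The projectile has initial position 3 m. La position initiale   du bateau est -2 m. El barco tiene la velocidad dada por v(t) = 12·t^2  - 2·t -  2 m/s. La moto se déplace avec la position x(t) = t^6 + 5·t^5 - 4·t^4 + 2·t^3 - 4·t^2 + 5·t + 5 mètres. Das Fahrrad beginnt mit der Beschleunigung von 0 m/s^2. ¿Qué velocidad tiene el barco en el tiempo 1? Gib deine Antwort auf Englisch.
We have velocity v(t) = 12·t^2 - 2·t - 2. Substituting t = 1: v(1) = 8.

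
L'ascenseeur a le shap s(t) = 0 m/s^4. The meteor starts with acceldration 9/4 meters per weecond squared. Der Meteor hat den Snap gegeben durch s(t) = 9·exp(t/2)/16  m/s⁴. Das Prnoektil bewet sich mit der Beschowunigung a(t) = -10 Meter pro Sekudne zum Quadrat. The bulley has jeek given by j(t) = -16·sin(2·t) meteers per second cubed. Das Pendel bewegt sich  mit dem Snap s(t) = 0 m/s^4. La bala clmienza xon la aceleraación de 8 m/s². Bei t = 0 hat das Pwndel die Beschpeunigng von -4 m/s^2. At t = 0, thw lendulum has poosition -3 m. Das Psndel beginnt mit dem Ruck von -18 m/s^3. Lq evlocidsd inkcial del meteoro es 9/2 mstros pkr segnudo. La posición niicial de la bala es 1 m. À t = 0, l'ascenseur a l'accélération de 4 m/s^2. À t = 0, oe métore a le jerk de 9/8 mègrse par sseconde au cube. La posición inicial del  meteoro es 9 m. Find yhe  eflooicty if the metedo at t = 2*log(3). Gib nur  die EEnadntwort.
v(2*log(3)) = 27/2.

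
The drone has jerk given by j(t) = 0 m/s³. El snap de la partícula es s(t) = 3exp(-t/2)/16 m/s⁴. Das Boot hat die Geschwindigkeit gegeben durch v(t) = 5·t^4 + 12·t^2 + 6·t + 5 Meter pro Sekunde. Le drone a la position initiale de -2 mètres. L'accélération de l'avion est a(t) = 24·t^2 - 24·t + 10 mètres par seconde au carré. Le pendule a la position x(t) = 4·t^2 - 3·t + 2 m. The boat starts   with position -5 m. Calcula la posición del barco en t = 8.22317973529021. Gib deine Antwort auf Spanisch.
Debemos encontrar la integral de nuestra ecuación de la velocidad v(t) = 5·t^4 + 12·t^2 + 6·t + 5 1 vez. Tomando ∫v(t)dt y aplicando x(0) = -5, encontramos x(t) = t^5 + 4·t^3 + 3·t^2 + 5·t - 5. De la ecuación de la posición x(t) = t^5 + 4·t^3 + 3·t^2 + 5·t - 5, sustituimos t = 8.22317973529021 para obtener x = 40064.1644815040.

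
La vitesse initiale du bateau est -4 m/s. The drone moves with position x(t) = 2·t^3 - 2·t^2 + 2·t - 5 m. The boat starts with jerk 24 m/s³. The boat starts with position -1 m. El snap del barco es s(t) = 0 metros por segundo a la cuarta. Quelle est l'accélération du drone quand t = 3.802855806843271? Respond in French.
En partant de la position x(t) = 2·t^3 - 2·t^2 + 2·t - 5, nous prenons 2 dérivées. En dérivant la position, nous obtenons la vitesse: v(t) = 6·t^2 - 4·t + 2. En dérivant la vitesse, nous obtenons l'accélération: a(t) = 12·t - 4. Nous avons l'accélération a(t) = 12·t - 4. En substituant t = 3.802855806843271: a(3.802855806843271) = 41.6342696821193.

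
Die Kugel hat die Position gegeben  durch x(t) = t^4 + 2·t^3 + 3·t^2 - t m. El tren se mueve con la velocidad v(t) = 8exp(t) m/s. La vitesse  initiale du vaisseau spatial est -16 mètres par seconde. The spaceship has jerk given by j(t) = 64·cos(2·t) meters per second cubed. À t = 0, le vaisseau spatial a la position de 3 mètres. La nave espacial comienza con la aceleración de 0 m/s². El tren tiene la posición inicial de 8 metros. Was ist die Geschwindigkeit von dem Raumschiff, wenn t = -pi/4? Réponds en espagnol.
Para resolver esto, necesitamos tomar 2 antiderivadas de nuestra ecuación de la sacudida j(t) = 64·cos(2·t). La antiderivada de la sacudida, con a(0) = 0, da la aceleración: a(t) = 32·sin(2·t). La integral de la aceleración, con v(0) = -16, da la velocidad: v(t) = -16·cos(2·t). Tenemos la velocidad v(t) = -16·cos(2·t). Sustituyendo t = -pi/4: v(-pi/4) = 0.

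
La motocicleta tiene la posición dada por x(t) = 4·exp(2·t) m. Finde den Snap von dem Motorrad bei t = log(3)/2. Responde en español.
Partiendo de la posición x(t) = 4·exp(2·t), tomamos 4 derivadas. Derivando la posición, obtenemos la velocidad: v(t) = 8·exp(2·t). Derivando la velocidad, obtenemos la aceleración: a(t) = 16·exp(2·t). Derivando la aceleración, obtenemos la sacudida: j(t) = 32·exp(2·t). Derivando la sacudida, obtenemos el snap: s(t) = 64·exp(2·t). De la ecuación del snap s(t) = 64·exp(2·t), sustituimos t = log(3)/2 para obtener s = 192.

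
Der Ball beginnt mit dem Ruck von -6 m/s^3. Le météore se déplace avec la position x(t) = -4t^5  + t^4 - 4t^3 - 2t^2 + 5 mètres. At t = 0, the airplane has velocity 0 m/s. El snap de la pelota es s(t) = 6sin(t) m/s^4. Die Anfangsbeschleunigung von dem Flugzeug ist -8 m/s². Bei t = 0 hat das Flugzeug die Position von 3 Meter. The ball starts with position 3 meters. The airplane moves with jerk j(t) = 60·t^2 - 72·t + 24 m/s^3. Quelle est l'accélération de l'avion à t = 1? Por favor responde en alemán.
Ausgehend von dem Ruck j(t) = 60·t^2 - 72·t + 24, nehmen wir 1 Stammfunktion. Durch Integration von dem Ruck und Verwendung der Anfangsbedingung a(0) = -8, erhalten wir a(t) = 20·t^3 - 36·t^2 + 24·t - 8. Aus der Gleichung für die Beschleunigung a(t) = 20·t^3 - 36·t^2 + 24·t - 8, setzen wir t = 1 ein und erhalten a = 0.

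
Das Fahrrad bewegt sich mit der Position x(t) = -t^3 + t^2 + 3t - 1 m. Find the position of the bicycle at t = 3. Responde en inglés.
From the given position equation x(t) = -t^3 + t^2 + 3·t - 1, we substitute t = 3 to get x = -10.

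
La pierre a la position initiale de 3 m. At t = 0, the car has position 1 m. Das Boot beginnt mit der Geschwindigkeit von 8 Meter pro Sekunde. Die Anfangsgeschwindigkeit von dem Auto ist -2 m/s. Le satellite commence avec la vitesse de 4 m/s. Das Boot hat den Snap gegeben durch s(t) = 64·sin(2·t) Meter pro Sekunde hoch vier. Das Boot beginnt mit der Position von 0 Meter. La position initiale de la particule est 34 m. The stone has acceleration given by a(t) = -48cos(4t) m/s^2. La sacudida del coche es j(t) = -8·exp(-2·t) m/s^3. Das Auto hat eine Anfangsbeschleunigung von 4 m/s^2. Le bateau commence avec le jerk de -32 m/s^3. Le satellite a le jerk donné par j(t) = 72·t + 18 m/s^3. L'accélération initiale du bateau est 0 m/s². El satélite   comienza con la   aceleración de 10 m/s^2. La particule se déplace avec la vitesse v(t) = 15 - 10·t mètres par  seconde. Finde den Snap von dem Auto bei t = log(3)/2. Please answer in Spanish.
Para resolver esto, necesitamos tomar 1 derivada de nuestra ecuación de la sacudida j(t) = -8·exp(-2·t). Derivando la sacudida, obtenemos el snap: s(t) = 16·exp(-2·t). Tenemos el snap s(t) = 16·exp(-2·t). Sustituyendo t = log(3)/2: s(log(3)/2) = 16/3.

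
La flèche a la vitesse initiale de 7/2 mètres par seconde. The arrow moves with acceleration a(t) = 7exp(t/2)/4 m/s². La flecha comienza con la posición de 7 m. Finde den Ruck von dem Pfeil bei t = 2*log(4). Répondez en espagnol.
Debemos derivar nuestra ecuación de la aceleración a(t) = 7·exp(t/2)/4 1 vez. Tomando d/dt de a(t), encontramos j(t) = 7·exp(t/2)/8. Tenemos la sacudida j(t) = 7·exp(t/2)/8. Sustituyendo t = 2*log(4): j(2*log(4)) = 7/2.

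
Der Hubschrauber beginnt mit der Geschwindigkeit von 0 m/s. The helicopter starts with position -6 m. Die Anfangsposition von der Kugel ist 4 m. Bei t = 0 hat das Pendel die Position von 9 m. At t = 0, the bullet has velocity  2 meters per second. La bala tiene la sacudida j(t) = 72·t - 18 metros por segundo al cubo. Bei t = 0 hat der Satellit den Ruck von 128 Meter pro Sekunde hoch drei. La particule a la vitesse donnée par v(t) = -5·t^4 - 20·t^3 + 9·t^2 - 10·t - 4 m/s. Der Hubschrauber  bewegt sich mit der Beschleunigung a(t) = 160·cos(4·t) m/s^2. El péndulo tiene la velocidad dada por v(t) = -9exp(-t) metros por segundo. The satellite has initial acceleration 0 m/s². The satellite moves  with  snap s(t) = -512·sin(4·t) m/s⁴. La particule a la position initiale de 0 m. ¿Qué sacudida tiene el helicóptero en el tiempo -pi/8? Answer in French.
Nous devons dériver notre équation de l'accélération a(t) = 160·cos(4·t) 1 fois. En dérivant l'accélération, nous obtenons le jerk: j(t) = -640·sin(4·t). De l'équation du jerk j(t) = -640·sin(4·t), nous substituons t = -pi/8 pour obtenir j = 640.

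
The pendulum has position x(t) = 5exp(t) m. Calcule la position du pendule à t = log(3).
Nous avons la position x(t) = 5·exp(t). En substituant t = log(3): x(log(3)) = 15.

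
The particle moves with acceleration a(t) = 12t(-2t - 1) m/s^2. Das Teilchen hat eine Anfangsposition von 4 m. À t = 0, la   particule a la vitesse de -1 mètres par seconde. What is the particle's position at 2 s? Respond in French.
Nous devons intégrer notre équation de l'accélération a(t) = 12·t·(-2·t - 1) 2 fois. En prenant ∫a(t)dt et en appliquant v(0) = -1, nous trouvons v(t) = -8·t^3 - 6·t^2 - 1. La primitive de la vitesse, avec x(0) = 4, donne la position: x(t) = -2·t^4 - 2·t^3 - t + 4. En utilisant x(t) = -2·t^4 - 2·t^3 - t + 4 et en substituant t = 2, nous trouvons x = -46.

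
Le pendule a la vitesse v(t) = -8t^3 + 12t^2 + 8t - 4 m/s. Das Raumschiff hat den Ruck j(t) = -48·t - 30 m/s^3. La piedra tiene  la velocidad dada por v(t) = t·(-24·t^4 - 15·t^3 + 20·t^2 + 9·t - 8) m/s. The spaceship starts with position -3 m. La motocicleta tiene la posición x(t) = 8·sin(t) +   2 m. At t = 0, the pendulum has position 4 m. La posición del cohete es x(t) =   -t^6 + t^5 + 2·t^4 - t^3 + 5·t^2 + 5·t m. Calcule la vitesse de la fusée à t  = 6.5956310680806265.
En partant de la position x(t) = -t^6 + t^5 + 2·t^4 - t^3 + 5·t^2 + 5·t, nous prenons 1 dérivée. La dérivée de la position donne la vitesse: v(t) = -6·t^5 + 5·t^4 + 8·t^3 - 3·t^2 + 10·t + 5. Nous avons la vitesse v(t) = -6·t^5 + 5·t^4 + 8·t^3 - 3·t^2 + 10·t + 5. En substituant t = 6.5956310680806265: v(6.5956310680806265) = -63193.4608553930.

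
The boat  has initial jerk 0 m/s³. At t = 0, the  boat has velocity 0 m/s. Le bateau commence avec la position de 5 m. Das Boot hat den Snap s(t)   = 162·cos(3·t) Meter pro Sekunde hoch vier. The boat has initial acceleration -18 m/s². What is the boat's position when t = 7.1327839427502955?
To find the answer, we compute 4 antiderivatives of s(t) = 162·cos(3·t). Integrating snap and using the initial condition j(0) = 0, we get j(t) = 54·sin(3·t). The antiderivative of jerk is acceleration. Using a(0) = -18, we get a(t) = -18·cos(3·t). Taking ∫a(t)dt and applying v(0) = 0, we find v(t) = -6·sin(3·t). Finding the integral of v(t) and using x(0) = 5: x(t) = 2·cos(3·t) + 3. Using x(t) = 2·cos(3·t) + 3 and substituting t = 7.1327839427502955, we find x = 1.34123713909197.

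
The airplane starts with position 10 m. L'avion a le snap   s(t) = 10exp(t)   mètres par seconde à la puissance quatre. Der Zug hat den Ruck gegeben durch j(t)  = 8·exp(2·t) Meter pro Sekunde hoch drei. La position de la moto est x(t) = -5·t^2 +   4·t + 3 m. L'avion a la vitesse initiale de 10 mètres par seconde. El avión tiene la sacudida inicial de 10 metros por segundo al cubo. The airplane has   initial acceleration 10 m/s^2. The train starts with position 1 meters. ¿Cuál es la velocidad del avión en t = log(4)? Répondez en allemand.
Um dies zu lösen, müssen wir 3 Stammfunktionen unserer Gleichung für den Snap s(t) = 10·exp(t) finden. Mit ∫s(t)dt und Anwendung von j(0) = 10, finden wir j(t) = 10·exp(t). Die Stammfunktion von dem Ruck ist die Beschleunigung. Mit a(0) = 10 erhalten wir a(t) = 10·exp(t). Das Integral von der Beschleunigung, mit v(0) = 10, ergibt die Geschwindigkeit: v(t) = 10·exp(t). Aus der Gleichung für die Geschwindigkeit v(t) = 10·exp(t), setzen wir t = log(4) ein und erhalten v = 40.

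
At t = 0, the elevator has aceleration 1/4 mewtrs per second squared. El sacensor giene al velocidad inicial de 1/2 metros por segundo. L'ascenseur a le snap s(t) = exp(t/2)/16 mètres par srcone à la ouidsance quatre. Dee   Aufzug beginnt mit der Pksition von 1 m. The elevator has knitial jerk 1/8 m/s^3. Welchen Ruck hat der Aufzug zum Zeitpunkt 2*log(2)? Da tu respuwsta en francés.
Nous devons intégrer notre équation du snap s(t) = exp(t/2)/16 1 fois. L'intégrale du snap, avec j(0) = 1/8, donne le jerk: j(t) = exp(t/2)/8. Nous avons le jerk j(t) = exp(t/2)/8. En substituant t = 2*log(2): j(2*log(2)) = 1/4.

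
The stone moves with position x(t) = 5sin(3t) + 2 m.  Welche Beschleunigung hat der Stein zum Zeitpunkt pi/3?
Wir müssen unsere Gleichung für die Position x(t) = 5·sin(3·t) + 2 2-mal ableiten. Die Ableitung von der Position ergibt die Geschwindigkeit: v(t) = 15·cos(3·t). Die Ableitung von der Geschwindigkeit ergibt die Beschleunigung: a(t) = -45·sin(3·t). Wir haben die Beschleunigung a(t) = -45·sin(3·t). Durch Einsetzen von t = pi/3: a(pi/3) = 0.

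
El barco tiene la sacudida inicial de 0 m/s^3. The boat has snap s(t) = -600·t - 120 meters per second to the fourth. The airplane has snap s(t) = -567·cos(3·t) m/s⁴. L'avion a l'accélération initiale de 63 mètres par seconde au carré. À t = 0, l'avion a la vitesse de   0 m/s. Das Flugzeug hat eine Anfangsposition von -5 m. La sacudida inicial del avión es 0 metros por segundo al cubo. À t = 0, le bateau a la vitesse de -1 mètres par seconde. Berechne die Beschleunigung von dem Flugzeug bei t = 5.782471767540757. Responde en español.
Partiendo del snap s(t) = -567·cos(3·t), tomamos 2 integrales. La antiderivada del snap es la sacudida. Usando j(0) = 0, obtenemos j(t) = -189·sin(3·t). Integrando la sacudida y usando la condición inicial a(0) = 63, obtenemos a(t) = 63·cos(3·t). De la ecuación de la aceleración a(t) = 63·cos(3·t), sustituimos t = 5.782471767540757 para obtener a = 4.32191242937822.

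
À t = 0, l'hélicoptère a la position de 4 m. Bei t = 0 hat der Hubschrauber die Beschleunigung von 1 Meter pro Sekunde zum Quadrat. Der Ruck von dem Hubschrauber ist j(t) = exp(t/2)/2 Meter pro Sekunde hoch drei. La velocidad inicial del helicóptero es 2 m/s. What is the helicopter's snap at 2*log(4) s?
We must differentiate our jerk equation j(t) = exp(t/2)/2 1 time. The derivative of jerk gives snap: s(t) = exp(t/2)/4. Using s(t) = exp(t/2)/4 and substituting t = 2*log(4), we find s = 1.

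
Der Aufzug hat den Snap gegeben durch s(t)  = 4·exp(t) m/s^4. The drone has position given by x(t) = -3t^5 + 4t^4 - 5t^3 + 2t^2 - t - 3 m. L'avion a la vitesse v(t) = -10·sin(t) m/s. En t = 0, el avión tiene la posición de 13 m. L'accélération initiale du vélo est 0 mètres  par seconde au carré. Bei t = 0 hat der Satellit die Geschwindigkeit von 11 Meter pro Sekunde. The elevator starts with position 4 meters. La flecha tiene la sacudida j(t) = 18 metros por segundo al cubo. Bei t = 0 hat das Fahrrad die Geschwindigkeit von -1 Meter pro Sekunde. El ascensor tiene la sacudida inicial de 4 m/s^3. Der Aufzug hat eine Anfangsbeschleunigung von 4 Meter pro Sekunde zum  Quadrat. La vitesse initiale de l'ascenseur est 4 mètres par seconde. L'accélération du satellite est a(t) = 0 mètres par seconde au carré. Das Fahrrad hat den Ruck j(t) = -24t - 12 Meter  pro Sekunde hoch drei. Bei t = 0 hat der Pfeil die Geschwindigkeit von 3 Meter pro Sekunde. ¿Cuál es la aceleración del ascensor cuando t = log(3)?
Debemos encontrar la integral de nuestra ecuación del snap s(t) = 4·exp(t) 2 veces. La antiderivada del snap, con j(0) = 4, da la sacudida: j(t) = 4·exp(t). Integrando la sacudida y usando la condición inicial a(0) = 4, obtenemos a(t) = 4·exp(t). Usando a(t) = 4·exp(t) y sustituyendo t = log(3), encontramos a = 12.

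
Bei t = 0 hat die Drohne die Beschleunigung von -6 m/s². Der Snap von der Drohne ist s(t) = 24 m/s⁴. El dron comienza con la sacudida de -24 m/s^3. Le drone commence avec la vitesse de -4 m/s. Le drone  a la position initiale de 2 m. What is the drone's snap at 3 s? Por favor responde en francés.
En utilisant s(t) = 24 et en substituant t = 3, nous trouvons s = 24.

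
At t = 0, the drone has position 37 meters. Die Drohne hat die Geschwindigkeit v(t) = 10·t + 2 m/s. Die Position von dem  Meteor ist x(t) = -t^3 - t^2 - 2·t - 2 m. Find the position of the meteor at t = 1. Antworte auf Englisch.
Using x(t) = -t^3 - t^2 - 2·t - 2 and substituting t = 1, we find x = -6.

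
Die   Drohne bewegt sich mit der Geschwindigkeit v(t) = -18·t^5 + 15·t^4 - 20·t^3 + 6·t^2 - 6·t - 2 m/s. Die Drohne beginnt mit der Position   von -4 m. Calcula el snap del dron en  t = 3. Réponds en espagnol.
Debemos derivar nuestra ecuación de la velocidad v(t) = -18·t^5 + 15·t^4 - 20·t^3 + 6·t^2 - 6·t - 2 3 veces. La derivada de la velocidad da la aceleración: a(t) = -90·t^4 + 60·t^3 - 60·t^2 + 12·t - 6. Tomando d/dt de a(t), encontramos j(t) = -360·t^3 + 180·t^2 - 120·t + 12. Tomando d/dt de j(t), encontramos s(t) = -1080·t^2 + 360·t - 120. Usando s(t) = -1080·t^2 + 360·t - 120 y sustituyendo t = 3, encontramos s = -8760.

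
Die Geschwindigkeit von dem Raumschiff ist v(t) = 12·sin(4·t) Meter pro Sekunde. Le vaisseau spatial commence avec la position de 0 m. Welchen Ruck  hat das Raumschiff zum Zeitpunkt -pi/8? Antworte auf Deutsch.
Wir müssen unsere Gleichung für die Geschwindigkeit v(t) = 12·sin(4·t) 2-mal ableiten. Durch Ableiten von der Geschwindigkeit erhalten wir die Beschleunigung: a(t) = 48·cos(4·t). Die Ableitung von der Beschleunigung ergibt den Ruck: j(t) = -192·sin(4·t). Aus der Gleichung für den Ruck j(t) = -192·sin(4·t), setzen wir t = -pi/8 ein und erhalten j = 192.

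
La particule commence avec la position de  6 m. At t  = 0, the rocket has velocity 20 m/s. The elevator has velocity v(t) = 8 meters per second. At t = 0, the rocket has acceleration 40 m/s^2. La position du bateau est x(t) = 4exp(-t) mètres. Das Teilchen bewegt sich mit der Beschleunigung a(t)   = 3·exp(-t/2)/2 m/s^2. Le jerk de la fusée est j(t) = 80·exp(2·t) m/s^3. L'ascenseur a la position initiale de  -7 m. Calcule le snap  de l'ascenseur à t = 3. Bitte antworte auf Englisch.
To solve this, we need to take 3 derivatives of our velocity equation v(t) = 8. Differentiating velocity, we get acceleration: a(t) = 0. Taking d/dt of a(t), we find j(t) = 0. The derivative of jerk gives snap: s(t) = 0. We have snap s(t) = 0. Substituting t = 3: s(3) = 0.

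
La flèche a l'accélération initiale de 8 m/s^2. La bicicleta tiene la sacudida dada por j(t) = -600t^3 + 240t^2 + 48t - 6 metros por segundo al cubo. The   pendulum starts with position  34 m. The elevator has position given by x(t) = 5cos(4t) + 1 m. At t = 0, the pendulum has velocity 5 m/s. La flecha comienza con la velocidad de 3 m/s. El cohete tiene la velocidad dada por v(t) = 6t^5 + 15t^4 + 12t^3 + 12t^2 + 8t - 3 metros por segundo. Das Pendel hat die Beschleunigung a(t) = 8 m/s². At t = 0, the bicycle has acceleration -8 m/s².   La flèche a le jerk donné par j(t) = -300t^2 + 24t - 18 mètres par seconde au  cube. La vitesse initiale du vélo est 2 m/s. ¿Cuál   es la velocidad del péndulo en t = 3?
Debemos encontrar la antiderivada de nuestra ecuación de la aceleración a(t) = 8 1 vez. Tomando ∫a(t)dt y aplicando v(0) = 5, encontramos v(t) = 8·t + 5. Tenemos la velocidad v(t) = 8·t + 5. Sustituyendo t = 3: v(3) = 29.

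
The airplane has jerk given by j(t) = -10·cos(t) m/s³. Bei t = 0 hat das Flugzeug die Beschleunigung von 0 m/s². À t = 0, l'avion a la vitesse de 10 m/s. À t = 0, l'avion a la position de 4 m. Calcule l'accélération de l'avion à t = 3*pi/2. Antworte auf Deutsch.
Wir müssen unsere Gleichung für den Ruck j(t) = -10·cos(t) 1-mal integrieren. Mit ∫j(t)dt und Anwendung von a(0) = 0, finden wir a(t) = -10·sin(t). Mit a(t) = -10·sin(t) und Einsetzen von t = 3*pi/2, finden wir a = 10.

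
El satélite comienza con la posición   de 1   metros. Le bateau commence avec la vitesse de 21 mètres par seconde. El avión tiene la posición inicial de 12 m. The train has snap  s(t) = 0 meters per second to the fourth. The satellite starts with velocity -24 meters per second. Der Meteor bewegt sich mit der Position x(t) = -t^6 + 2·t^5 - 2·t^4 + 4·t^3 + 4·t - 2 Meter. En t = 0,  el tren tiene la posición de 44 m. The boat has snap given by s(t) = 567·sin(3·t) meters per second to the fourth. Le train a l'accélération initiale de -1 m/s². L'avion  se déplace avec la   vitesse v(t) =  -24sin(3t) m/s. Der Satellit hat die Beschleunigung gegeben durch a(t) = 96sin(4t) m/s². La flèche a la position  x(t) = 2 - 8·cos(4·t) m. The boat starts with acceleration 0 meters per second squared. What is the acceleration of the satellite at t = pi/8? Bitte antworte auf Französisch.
En utilisant a(t) = 96·sin(4·t) et en substituant t = pi/8, nous trouvons a = 96.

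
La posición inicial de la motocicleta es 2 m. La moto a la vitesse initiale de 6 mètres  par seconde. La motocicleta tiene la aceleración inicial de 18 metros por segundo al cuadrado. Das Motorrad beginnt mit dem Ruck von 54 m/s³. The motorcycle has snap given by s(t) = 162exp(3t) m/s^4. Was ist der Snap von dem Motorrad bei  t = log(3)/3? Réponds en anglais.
Using s(t) = 162·exp(3·t) and substituting t = log(3)/3, we find s = 486.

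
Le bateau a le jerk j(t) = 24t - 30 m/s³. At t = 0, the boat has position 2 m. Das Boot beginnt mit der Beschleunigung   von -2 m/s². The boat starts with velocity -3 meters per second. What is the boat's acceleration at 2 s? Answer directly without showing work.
The answer is -14.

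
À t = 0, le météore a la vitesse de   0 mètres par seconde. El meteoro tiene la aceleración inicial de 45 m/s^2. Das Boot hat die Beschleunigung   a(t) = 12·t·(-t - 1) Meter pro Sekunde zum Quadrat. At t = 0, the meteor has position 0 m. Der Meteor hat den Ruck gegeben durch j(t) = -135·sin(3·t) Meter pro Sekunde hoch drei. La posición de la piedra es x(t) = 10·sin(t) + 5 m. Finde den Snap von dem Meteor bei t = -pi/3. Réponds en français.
Pour résoudre ceci, nous devons prendre 1 dérivée de notre équation du jerk j(t) = -135·sin(3·t). En dérivant le jerk, nous obtenons le snap: s(t) = -405·cos(3·t). En utilisant s(t) = -405·cos(3·t) et en substituant t = -pi/3, nous trouvons s = 405.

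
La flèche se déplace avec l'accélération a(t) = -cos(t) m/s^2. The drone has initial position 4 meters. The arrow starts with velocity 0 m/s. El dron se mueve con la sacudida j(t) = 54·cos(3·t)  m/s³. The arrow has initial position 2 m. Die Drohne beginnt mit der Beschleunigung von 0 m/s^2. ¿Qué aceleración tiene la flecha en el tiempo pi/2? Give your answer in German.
Mit a(t) = -cos(t) und Einsetzen von t = pi/2, finden wir a = 0.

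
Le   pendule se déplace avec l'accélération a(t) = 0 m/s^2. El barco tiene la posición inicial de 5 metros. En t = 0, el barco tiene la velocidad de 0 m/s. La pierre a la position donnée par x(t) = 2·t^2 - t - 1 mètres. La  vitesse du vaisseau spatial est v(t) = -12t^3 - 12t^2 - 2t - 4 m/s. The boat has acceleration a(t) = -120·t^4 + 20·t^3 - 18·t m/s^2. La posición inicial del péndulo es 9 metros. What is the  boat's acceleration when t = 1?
Using a(t) = -120·t^4 + 20·t^3 - 18·t and substituting t = 1, we find a = -118.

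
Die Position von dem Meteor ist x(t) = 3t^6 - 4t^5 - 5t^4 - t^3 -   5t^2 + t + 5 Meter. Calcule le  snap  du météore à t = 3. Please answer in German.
Wir müssen unsere Gleichung für die Position x(t) = 3·t^6 - 4·t^5 - 5·t^4 - t^3 - 5·t^2 + t + 5 4-mal ableiten. Die Ableitung von der Position ergibt die Geschwindigkeit: v(t) = 18·t^5 - 20·t^4 - 20·t^3 - 3·t^2 - 10·t + 1. Mit d/dt von v(t) finden wir a(t) = 90·t^4 - 80·t^3 - 60·t^2 - 6·t - 10. Mit d/dt von a(t) finden wir j(t) = 360·t^3 - 240·t^2 - 120·t - 6. Mit d/dt von j(t) finden wir s(t) = 1080·t^2 - 480·t - 120. Aus der Gleichung für den Snap s(t) = 1080·t^2 - 480·t - 120, setzen wir t = 3 ein und erhalten s = 8160.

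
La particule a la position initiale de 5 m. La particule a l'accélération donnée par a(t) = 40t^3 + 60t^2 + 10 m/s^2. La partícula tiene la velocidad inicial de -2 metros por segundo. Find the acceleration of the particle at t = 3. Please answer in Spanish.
Usando a(t) = 40·t^3 + 60·t^2 + 10 y sustituyendo t = 3, encontramos a = 1630.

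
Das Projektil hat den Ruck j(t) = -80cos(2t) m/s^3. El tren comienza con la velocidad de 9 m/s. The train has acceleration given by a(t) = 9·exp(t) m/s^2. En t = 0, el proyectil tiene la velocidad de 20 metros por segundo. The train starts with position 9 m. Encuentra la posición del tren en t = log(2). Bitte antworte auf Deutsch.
Ausgehend von der Beschleunigung a(t) = 9·exp(t), nehmen wir 2 Stammfunktionen. Mit ∫a(t)dt und Anwendung von v(0) = 9, finden wir v(t) = 9·exp(t). Mit ∫v(t)dt und Anwendung von x(0) = 9, finden wir x(t) = 9·exp(t). Mit x(t) = 9·exp(t) und Einsetzen von t = log(2), finden wir x = 18.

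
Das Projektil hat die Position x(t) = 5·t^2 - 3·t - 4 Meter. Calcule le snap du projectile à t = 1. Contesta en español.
Debemos derivar nuestra ecuación de la posición x(t) = 5·t^2 - 3·t - 4 4 veces. Tomando d/dt de x(t), encontramos v(t) = 10·t - 3. La derivada de la velocidad da la aceleración: a(t) = 10. La derivada de la aceleración da la sacudida: j(t) = 0. Tomando d/dt de j(t), encontramos s(t) = 0. De la ecuación del snap s(t) = 0, sustituimos t = 1 para obtener s = 0.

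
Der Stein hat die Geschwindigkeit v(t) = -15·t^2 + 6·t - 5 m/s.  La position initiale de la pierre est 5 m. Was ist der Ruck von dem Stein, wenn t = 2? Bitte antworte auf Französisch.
Pour résoudre ceci, nous devons prendre 2 dérivées de notre équation de la vitesse v(t) = -15·t^2 + 6·t - 5. En dérivant la vitesse, nous obtenons l'accélération: a(t) = 6 - 30·t. En prenant d/dt de a(t), nous trouvons j(t) = -30. De l'équation du jerk j(t) = -30, nous substituons t = 2 pour obtenir j = -30.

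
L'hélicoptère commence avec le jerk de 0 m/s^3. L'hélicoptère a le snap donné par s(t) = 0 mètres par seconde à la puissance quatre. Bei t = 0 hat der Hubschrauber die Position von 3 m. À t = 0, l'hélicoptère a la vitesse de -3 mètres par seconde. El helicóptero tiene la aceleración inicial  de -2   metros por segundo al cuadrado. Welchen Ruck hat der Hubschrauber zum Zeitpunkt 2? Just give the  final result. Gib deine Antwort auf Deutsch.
Bei t = 2, j = 0.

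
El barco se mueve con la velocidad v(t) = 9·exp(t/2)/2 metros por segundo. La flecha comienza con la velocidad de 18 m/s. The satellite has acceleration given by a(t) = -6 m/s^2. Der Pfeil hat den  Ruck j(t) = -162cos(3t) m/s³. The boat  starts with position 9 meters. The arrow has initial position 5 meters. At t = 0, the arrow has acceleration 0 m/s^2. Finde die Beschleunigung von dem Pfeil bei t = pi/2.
Wir müssen unsere Gleichung für den Ruck j(t) = -162·cos(3·t) 1-mal integrieren. Das Integral von dem Ruck, mit a(0) = 0, ergibt die Beschleunigung: a(t) = -54·sin(3·t). Wir haben die Beschleunigung a(t) = -54·sin(3·t). Durch Einsetzen von t = pi/2: a(pi/2) = 54.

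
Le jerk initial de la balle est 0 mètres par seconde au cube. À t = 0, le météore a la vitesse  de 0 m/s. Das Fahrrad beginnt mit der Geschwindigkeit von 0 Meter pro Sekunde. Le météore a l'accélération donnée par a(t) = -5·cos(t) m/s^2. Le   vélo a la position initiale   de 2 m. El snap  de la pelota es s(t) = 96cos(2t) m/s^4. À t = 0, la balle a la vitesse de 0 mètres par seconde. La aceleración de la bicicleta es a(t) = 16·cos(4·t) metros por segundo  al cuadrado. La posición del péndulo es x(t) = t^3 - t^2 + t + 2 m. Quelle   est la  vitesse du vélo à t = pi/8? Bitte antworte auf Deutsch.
Um dies zu lösen, müssen wir 1 Stammfunktion unserer Gleichung für die Beschleunigung a(t) = 16·cos(4·t) finden. Mit ∫a(t)dt und Anwendung von v(0) = 0, finden wir v(t) = 4·sin(4·t). Aus der Gleichung für die Geschwindigkeit v(t) = 4·sin(4·t), setzen wir t = pi/8 ein und erhalten v = 4.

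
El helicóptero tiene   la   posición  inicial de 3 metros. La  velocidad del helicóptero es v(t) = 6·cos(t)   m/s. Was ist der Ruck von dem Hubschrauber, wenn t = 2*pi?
Um dies zu lösen, müssen wir 2 Ableitungen unserer Gleichung für die Geschwindigkeit v(t) = 6·cos(t) nehmen. Durch Ableiten von der Geschwindigkeit erhalten wir die Beschleunigung: a(t) = -6·sin(t). Mit d/dt von a(t) finden wir j(t) = -6·cos(t). Wir haben den Ruck j(t) = -6·cos(t). Durch Einsetzen von t = 2*pi: j(2*pi) = -6.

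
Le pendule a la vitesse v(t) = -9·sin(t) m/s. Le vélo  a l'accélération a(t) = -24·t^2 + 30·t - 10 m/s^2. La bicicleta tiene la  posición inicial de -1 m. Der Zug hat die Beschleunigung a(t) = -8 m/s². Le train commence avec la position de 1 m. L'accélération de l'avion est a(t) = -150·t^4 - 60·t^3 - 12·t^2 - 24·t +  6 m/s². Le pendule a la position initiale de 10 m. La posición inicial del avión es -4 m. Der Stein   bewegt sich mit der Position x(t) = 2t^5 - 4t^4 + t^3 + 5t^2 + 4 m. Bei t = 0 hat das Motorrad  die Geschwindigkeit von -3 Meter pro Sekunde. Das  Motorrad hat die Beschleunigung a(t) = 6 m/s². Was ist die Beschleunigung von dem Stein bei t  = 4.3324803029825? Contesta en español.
Para resolver esto, necesitamos tomar 2 derivadas de nuestra ecuación de la posición x(t) = 2·t^5 - 4·t^4 + t^3 + 5·t^2 + 4. La derivada de la posición da la velocidad: v(t) = 10·t^4 - 16·t^3 + 3·t^2 + 10·t. Tomando d/dt de v(t), encontramos a(t) = 40·t^3 - 48·t^2 + 6·t + 10. Usando a(t) = 40·t^3 - 48·t^2 + 6·t + 10 y sustituyendo t = 4.3324803029825, encontramos a = 2387.90940563250.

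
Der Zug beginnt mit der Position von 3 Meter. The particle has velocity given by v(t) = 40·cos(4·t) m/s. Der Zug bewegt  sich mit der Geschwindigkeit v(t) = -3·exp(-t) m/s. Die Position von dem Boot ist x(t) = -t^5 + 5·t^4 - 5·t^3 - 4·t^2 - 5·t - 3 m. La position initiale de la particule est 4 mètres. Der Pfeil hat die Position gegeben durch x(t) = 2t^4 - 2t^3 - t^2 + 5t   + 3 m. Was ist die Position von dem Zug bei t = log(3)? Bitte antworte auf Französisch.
En partant de la vitesse v(t) = -3·exp(-t), nous prenons 1 primitive. L'intégrale de la vitesse est la position. En utilisant x(0) = 3, nous obtenons x(t) = 3·exp(-t). De l'équation de la position x(t) = 3·exp(-t), nous substituons t = log(3) pour obtenir x = 1.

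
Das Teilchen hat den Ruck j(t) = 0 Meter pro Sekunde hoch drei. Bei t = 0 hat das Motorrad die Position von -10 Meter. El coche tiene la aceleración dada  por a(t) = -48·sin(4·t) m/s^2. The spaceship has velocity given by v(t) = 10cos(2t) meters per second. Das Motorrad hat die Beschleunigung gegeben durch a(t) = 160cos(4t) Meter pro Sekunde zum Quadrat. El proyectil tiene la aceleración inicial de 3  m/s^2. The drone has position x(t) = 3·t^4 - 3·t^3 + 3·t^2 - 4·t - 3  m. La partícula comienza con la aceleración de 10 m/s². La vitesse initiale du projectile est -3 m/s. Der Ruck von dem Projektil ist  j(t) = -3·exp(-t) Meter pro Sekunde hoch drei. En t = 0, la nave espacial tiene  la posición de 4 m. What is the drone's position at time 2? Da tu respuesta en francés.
En utilisant x(t) = 3·t^4 - 3·t^3 + 3·t^2 - 4·t - 3 et en substituant t = 2, nous trouvons x = 25.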